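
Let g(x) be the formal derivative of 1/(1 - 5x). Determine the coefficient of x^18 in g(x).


Differentiate termwise: d/dx sum_{k>=0} 5^k x^k = sum_{k>=1} k 5^k x^(k-1) = sum_{j>=0} (j+1) 5^(j+1) x^j.
Equivalently, d/dx [1/(1 - 5x)] = 5/(1 - 5x)^2.
For j = 18: 19 * 5^19 = 19 * 19073486328125 = 362396240234375.

362396240234375


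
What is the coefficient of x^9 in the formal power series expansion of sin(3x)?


The Maclaurin series is sin(t) = sum_{k>=0} (-1)^k t^(2k+1) / (2k+1)!, so substituting t = 3x, only odd powers of x are nonzero, with coefficient of x^(2k+1) equal to (-1)^k 3^(2k+1) / (2k+1)!.
Write 9 = 2*4 + 1, giving the coefficient (-1)^4 * 3^9 / 9! = 19683/362880 = 243/4480.

243/4480


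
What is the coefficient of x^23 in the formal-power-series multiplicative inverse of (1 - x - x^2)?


Let the inverse be f(x) = sum_{k>=0} a_k x^k. From f(x) * (1 - x - x^2) = 1 and matching coefficients:
 x^0: a_0 = 1.
 x^1: a_1 - a_0 = 0, so a_1 = 1.
 x^k (k >= 2): a_k - a_{k-1} - a_{k-2} = 0, i.e. a_k = a_{k-1} + a_{k-2}.
This is the Fibonacci-type recurrence shifted so that a_0 = a_1 = 1.
Iterating: a_0=1, a_1=1, a_2=2, a_3=3, a_4=5, a_5=8, a_6=13, a_7=21, a_8=34, a_9=55, ...
a_23 = 46368.

46368


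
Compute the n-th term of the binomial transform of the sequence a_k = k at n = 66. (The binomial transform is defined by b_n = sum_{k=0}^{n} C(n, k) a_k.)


With a_k = k, b_n = sum_{k=0}^{n} C(n, k) k. Using k * C(n, k) = n * C(n-1, k-1) gives b_n = n * sum_{k>=1} C(n-1, k-1) = n * 2^(n-1).
For n = 66: 66 * 2^65 = 66 * 36893488147419103232 = 2434970217729660813312.

2434970217729660813312


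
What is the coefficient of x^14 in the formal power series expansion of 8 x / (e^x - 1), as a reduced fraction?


The exponential generating function for Bernoulli numbers is
x / (e^x - 1) = sum_{k>=0} B_k x^k / k!.
So the coefficient of x^14 in 8 x / (e^x - 1) is 8 B_14 / 14!.
Computing: B_14 = 7/6, 14! = 87178291200, giving
8 * 7/6 / 87178291200 = 1/9340531200.

1/9340531200


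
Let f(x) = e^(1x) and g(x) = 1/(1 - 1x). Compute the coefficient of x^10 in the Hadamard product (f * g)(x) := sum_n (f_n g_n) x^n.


Expanding: f_k = 1^k/k! (from e^(1x)) and g_k = 1^k (from 1/(1 - 1x)). So the Hadamard coefficient (f * g)_k = 1^k 1^k / k! = (1)^k / k!.
For k = 10: 1^10/10! = 1/3628800 = 1/3628800.

1/3628800


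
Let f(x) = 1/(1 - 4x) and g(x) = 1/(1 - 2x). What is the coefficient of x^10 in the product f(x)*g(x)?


The coefficient of x^n in f*g is the Cauchy product: sum_{k=0}^{n} a^k * b^(n-k).
With a=4, b=2, n=10:
sum_{k=0}^{10} 4^k * 2^(10-k)
= 2096128

2096128


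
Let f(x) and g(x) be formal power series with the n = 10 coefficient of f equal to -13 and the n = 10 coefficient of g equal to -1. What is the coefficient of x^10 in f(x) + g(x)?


Addition of formal power series is termwise.
The coefficient of x^10 in f + g = -13 + -1
= -14

-14


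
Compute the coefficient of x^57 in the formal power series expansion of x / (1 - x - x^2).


Let f(x) = sum_{k>=0} a_k x^k. Multiplying f(x) * (1 - x - x^2) = x and matching coefficients gives a_0 = 0, a_1 = 1, and a_k = a_{k-1} + a_{k-2} for k >= 2. These are the Fibonacci numbers F_k.
Iterating from F_0 = 0, F_1 = 1:
F_0=0, F_1=1, F_2=1, F_3=2, F_4=3, F_5=5, F_6=8, F_7=13, F_8=21, F_9=34, ...
F_57 = 365435296162.

365435296162


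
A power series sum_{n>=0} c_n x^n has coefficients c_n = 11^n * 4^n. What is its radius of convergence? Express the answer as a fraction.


By the root test (Cauchy-Hadamard), the radius is R = 1 / limsup_n |c_n|^(1/n).
Here |c_n|^(1/n) = (11^n * 4^n)^(1/n) = 11 * 4 = 44 for all n.
So R = 1/44 = 1/44.

1/44


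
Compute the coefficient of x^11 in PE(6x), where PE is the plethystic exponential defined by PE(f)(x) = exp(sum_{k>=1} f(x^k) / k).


With f(x) = 6x, the exponent is sum_{k>=1} 6 x^k / k = 6 * (-ln(1 - x)). Exponentiating:
PE(6x) = exp(-6 ln(1 - x)) = 1/(1 - x)^6.
By the negative binomial expansion, [x^n] 1/(1 - x)^6 = C(n + 5, 5).
For n = 11: C(16, 5) = 4368.

4368


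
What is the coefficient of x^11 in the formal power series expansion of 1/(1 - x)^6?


The expansion 1/(1 - x)^r = sum_{k>=0} C(k + r - 1, r - 1) x^k follows from the multiset / negative-binomial theorem (or from repeated differentiation of the geometric series).
For r = 6 and k = 11:
C(16, 5) = 20922789888000 / (120 * 39916800) = 4368.

4368


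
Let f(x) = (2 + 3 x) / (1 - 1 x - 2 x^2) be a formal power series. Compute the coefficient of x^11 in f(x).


Write f(x) = sum_{k>=0} a_k x^k. Multiplying both sides by 1 - 1 x - 2 x^2 gives
(1 - 1 x - 2 x^2) sum_{k>=0} a_k x^k = 2 + 3 x.
Matching coefficients:
 x^0: a_0 = 2
 x^1: a_1 - 1 a_0 = 3  =>  a_1 = 1*2 + 3 = 5
 x^k (k >= 2): a_k = 1 a_{k-1} + 2 a_{k-2}.
Iterating: a_2 = 9, a_3 = 19, a_4 = 37, a_5 = 75, a_6 = 149, a_7 = 299, a_8 = 597, a_9 = 1195, a_10 = 2389, a_11 = 4779.
So the coefficient of x^11 is 4779.

4779


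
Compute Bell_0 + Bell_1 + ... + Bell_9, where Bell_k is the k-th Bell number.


Recall Bell_k counts set partitions of a k-set (with Bell_0 = 1 by convention).
Bell_0 through Bell_9: 1, 1, 2, 5, 15, 52, 203, 877, 4140, 21147
Sum = 1 + 1 + 2 + 5 + 15 + 52 + 203 + 877 + 4140 + 21147 = 26443.

26443


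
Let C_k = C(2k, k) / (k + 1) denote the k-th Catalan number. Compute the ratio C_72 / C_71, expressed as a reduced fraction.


Using C_k = (2k)! / (k! (k+1)!), the ratio C_{k+1}/C_k simplifies to
C_{k+1}/C_k = [(2k+2)! / ((k+1)! (k+2)!)] * [k! (k+1)! / (2k)!]
 = (2k+2)(2k+1) / ((k+1)(k+2)) = 2(2k+1) / (k+2).
For k = 71: 2(2*71 + 1) / (71 + 2) = 286/73 = 286/73.

286/73


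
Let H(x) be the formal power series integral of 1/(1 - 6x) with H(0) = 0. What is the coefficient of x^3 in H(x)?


1/(1 - 6x) = sum_{k>=0} 6^k x^k. Integrating termwise with H(0) = 0:
H(x) = sum_{k>=0} 6^k x^(k+1) / (k+1) = sum_{m>=1} 6^(m-1) x^m / m.
For m = 3: 6^2/3 = 36/3 = 12.

12


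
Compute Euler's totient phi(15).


phi(n) counts integers in [1, n] coprime to n. Using the multiplicative formula phi(n) = n * prod_{p | n} (1 - 1/p):
15 = 3 * 5, so
phi(15) = 15 * (1 - 1/3) * (1 - 1/5) = 8.

8


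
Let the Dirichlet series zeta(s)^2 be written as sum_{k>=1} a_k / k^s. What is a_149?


The Dirichlet convolution of the constant function 1 with itself gives (1 * 1)(k) = sum_{d | k} 1 = d(k), the number of positive divisors of k.
Since zeta(s) = sum_{k>=1} 1/k^s, we have zeta(s)^2 = sum_{k>=1} d(k)/k^s, so a_k = d(k).
For k = 149: the divisors are 1, 149.
Count = 2.

2


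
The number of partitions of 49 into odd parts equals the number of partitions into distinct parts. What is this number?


Computing partitions of 49 into odd parts (1, 3, 5, ...):
Using the generating function prod_{k>=0} 1/(1-x^(2k+1)),
the count is 3264

3264


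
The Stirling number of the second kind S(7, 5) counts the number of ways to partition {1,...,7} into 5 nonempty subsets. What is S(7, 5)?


Using the explicit formula S(n,k) = (1/k!) sum_{j=0}^{k} (-1)^(k-j) C(k,j) j^n:
S(7, 5) = 140
Equivalently, S(n,k) is n! times the coefficient of x^n in the EGF (e^x - 1)^k / k!.

140


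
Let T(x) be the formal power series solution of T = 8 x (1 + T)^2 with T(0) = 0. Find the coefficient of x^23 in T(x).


Apply the Lagrange inversion formula: if T = 8 x * phi(T) with phi(t) = (1 + t)^2, then [x^n] T = 8^n * (1/n) [t^(n-1)] phi(t)^n = 8^n * (1/n) [t^(n-1)] (1 + t)^(2n) = 8^n * (1/n) C(2n, n-1).
Using the identity C(2n, n-1) = C(2n, n) * n / (n+1), the unscaled factor equals C(2n, n) / (n+1) = C_n, the n-th Catalan number.
For n = 23: C_23 = C(46, 23) / 24 = 8233430727600/24 = 343059613650.
With the 8^23 = 590295810358705651712 factor, the coefficient is 590295810358705651712 * 343059613650 = 202506652640871228790390181068800.

202506652640871228790390181068800


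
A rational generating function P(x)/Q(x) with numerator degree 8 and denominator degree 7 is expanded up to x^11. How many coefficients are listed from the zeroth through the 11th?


Expanding up to x^11 gives the coefficients for x^0, x^1, ..., x^11.
That is 11 + 1 = 12 coefficients in total.

12


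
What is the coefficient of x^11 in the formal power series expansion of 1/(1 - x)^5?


The negative binomial / multiset identity is
1/(1 - x)^r = sum_{k>=0} C(k + r - 1, r - 1) x^k.
Here r = 5 and k = 11, so the coefficient is
C(11 + 4, 4) = C(15, 4)
= 1365

1365


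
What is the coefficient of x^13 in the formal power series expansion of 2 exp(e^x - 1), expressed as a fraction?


exp(e^x - 1) is the exponential generating function for the Bell numbers Bell_k: exp(e^x - 1) = sum_{k>=0} Bell_k x^k / k!.
So the coefficient of x^13 in 2 exp(e^x - 1) is 2 Bell_13 / 13!.
Computing: Bell_13 = 27644437 and 13! = 6227020800, giving
2 * 27644437/6227020800 = 27644437/3113510400.

27644437/3113510400


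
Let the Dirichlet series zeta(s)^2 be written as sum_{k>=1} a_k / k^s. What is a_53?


The Dirichlet convolution of the constant function 1 with itself gives (1 * 1)(k) = sum_{d | k} 1 = d(k), the number of positive divisors of k.
Since zeta(s) = sum_{k>=1} 1/k^s, we have zeta(s)^2 = sum_{k>=1} d(k)/k^s, so a_k = d(k).
For k = 53: the divisors are 1, 53.
Count = 2.

2


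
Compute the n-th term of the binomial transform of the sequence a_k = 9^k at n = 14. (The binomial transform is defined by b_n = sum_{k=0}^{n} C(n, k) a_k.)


With a_k = 9^k, b_n = sum_{k=0}^{n} C(n, k) 9^k = (1 + 9)^n by the binomial theorem.
For n = 14: (1 + 9)^14 = 10^14 = 100000000000000.

100000000000000


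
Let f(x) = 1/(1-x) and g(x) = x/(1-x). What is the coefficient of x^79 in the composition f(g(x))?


First simplify the composition: f(g(x)) = 1/(1 - x/(1-x)) = (1-x)/((1-x) - x) = (1-x)/(1-2x).
Now extract the coefficient. Write (1-x)/(1-2x) = 1/(1-2x) - x/(1-2x).
The coefficient of x^n in 1/(1-2x) is 2^n, and in x/(1-2x) is 2^(n-1) (for n >= 1).
So the coefficient of x^79 is 2^79 - 2^78 = 604462909807314587353088 - 302231454903657293676544 = 302231454903657293676544.

302231454903657293676544


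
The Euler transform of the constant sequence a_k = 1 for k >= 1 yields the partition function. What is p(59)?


The Euler transform converts the sequence a_k = 1 into the number of integer partitions.
Using the recurrence or dynamic programming:
p(59) = 831820

831820


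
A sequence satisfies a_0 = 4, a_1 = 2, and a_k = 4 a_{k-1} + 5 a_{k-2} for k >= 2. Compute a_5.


The characteristic equation is t^2 - 4 t - 5 = 0, with roots r_1 = 5 and r_2 = -1 (so c_1 = r_1 + r_2, c_2 = -r_1 r_2 as required).
One can use the closed form a_n = A r_1^n + B r_2^n, but direct iteration is more reliable:
a_0 = 4, a_1 = 2, a_2 = 28, a_3 = 122, a_4 = 628, a_5 = 3122.
So a_5 = 3122.

3122


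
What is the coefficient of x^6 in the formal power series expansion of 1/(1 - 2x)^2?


The general identity 1/(1 - c x)^r = sum_{k>=0} c^k C(k + r - 1, r - 1) x^k follows by substituting y = c x into 1/(1 - y)^r = sum_{k>=0} C(k + r - 1, r - 1) y^k.
For c = 2, r = 2, k = 6:
2^6 * C(7, 1) = 64 * 7 = 448.

448


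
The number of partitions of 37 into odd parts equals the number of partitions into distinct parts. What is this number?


Computing partitions of 37 into odd parts (1, 3, 5, ...):
Using the generating function prod_{k>=0} 1/(1-x^(2k+1)),
the count is 760

760


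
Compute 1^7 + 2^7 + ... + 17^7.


This power sum has a closed form given by Faulhaber's formula
sum_{k=1}^{m} k^p = (1 / (p + 1)) * sum_{j=0}^{p} C(p + 1, j) B_j m^(p + 1 - j),
but for small m direct computation is fastest:
1 + 128 + 2187 + 16384 + 78125 + 279936 + 823543 + 2097152 + 4782969 + 10000000 + 19487171 + 35831808 + 62748517 + 105413504 + 170859375 + 268435456 + 410338673 = 1091194929.

1091194929


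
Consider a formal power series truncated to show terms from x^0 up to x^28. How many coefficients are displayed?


From x^0 to x^28 inclusive, the count is 28 - 0 + 1 = 29.

29


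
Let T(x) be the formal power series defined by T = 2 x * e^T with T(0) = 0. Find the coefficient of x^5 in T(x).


Apply the Lagrange inversion formula: if T = 2 x * phi(T) with phi(t) = e^t, then
[x^n] T = 2^n * (1/n) [t^(n-1)] phi(t)^n = 2^n * (1/n) [t^(n-1)] e^(n t) = 2^n * (1/n) * n^(n-1) / (n-1)! = 2^n * n^(n-1) / n!.
When c = 1 this is the Cayley count of rooted labeled trees on n vertices, divided by n!.
For n = 5: 2^5 * 5^4 / 5! = 32 * 625/120 = 500/3.

500/3


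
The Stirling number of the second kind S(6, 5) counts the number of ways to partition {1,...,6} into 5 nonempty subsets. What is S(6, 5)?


Using the explicit formula S(n,k) = (1/k!) sum_{j=0}^{k} (-1)^(k-j) C(k,j) j^n:
S(6, 5) = 15
Equivalently, S(n,k) is n! times the coefficient of x^n in the EGF (e^x - 1)^k / k!.

15


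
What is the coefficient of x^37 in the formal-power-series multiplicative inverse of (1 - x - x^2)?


Let the inverse be f(x) = sum_{k>=0} a_k x^k. From f(x) * (1 - x - x^2) = 1 and matching coefficients:
 x^0: a_0 = 1.
 x^1: a_1 - a_0 = 0, so a_1 = 1.
 x^k (k >= 2): a_k - a_{k-1} - a_{k-2} = 0, i.e. a_k = a_{k-1} + a_{k-2}.
This is the Fibonacci-type recurrence shifted so that a_0 = a_1 = 1.
Iterating: a_0=1, a_1=1, a_2=2, a_3=3, a_4=5, a_5=8, a_6=13, a_7=21, a_8=34, a_9=55, ...
a_37 = 39088169.

39088169


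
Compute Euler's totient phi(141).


phi(n) counts integers in [1, n] coprime to n. Using the multiplicative formula phi(n) = n * prod_{p | n} (1 - 1/p):
141 = 3 * 47, so
phi(141) = 141 * (1 - 1/3) * (1 - 1/47) = 92.

92


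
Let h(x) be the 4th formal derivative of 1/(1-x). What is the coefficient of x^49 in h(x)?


Differentiating 4 times: d^4/dx^4 [1/(1-x)] = 4!/(1-x)^5.
The expansion 1/(1-x)^5 = sum_{k>=0} C(k+4, 4) x^k, so the coefficient of x^n in 4!/(1-x)^5 is 4! * C(n+4, 4).
For n = 49: 24 * C(53, 4) = 24 * 292825 = 7027800

7027800


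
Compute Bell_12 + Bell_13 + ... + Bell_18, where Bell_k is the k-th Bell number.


Recall Bell_k counts set partitions of a k-set (with Bell_0 = 1 by convention).
Bell_12 through Bell_18: 4213597, 27644437, 190899322, 1382958545, 10480142147, 82864869804, 682076806159
Sum = 4213597 + 27644437 + 190899322 + 1382958545 + 10480142147 + 82864869804 + 682076806159 = 777027534011.

777027534011


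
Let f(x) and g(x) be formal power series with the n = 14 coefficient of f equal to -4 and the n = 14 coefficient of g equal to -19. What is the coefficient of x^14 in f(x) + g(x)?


Addition of formal power series is termwise.
The coefficient of x^14 in f + g = -4 + -19
= -23

-23


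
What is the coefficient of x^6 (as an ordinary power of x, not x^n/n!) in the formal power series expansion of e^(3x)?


The exponential series is e^y = sum_{k>=0} y^k / k!. Substituting y = 3x gives
e^(3x) = sum_{k>=0} 3^k x^k / k!.
So the coefficient of x^n is a^n/n! with a = 3, n = 6:
3^6 / 6! = 729/720 = 81/80

81/80


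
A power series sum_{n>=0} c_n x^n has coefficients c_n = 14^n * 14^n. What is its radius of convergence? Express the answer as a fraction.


By the root test (Cauchy-Hadamard), the radius is R = 1 / limsup_n |c_n|^(1/n).
Here |c_n|^(1/n) = (14^n * 14^n)^(1/n) = 14 * 14 = 196 for all n.
So R = 1/196 = 1/196.

1/196


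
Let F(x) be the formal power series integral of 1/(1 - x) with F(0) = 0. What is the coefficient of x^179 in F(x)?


1/(1 - x) = sum_{k>=0} x^k. Integrating termwise and using F(0) = 0 gives
F(x) = sum_{k>=0} x^(k+1) / (k+1) = sum_{m>=1} x^m / m = -ln(1 - x).
So the coefficient of x^179 is 1/179 = 1/179.

1/179


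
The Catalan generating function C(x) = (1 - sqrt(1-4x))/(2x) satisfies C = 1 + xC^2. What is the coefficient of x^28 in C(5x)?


Substituting x -> 5x scales the n-th coefficient by 5^n, so [x^28] C(5x) = 5^28 * C_28.
C_28 = C(2*28, 28)/(29) = 7648690600760440/29 = 263747951750360.
So 5^28 * 263747951750360 = 37252902984619140625 * 263747951750360 = 9825376858948171138763427734375000.

9825376858948171138763427734375000


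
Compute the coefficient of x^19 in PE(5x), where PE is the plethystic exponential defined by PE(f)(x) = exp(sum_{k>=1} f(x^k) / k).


With f(x) = 5x, the exponent is sum_{k>=1} 5 x^k / k = 5 * (-ln(1 - x)). Exponentiating:
PE(5x) = exp(-5 ln(1 - x)) = 1/(1 - x)^5.
By the negative binomial expansion, [x^n] 1/(1 - x)^5 = C(n + 4, 4).
For n = 19: C(23, 4) = 8855.

8855


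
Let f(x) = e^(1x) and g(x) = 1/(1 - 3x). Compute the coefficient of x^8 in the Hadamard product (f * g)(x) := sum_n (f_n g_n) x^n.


Expanding: f_k = 1^k/k! (from e^(1x)) and g_k = 3^k (from 1/(1 - 3x)). So the Hadamard coefficient (f * g)_k = 1^k 3^k / k! = (3)^k / k!.
For k = 8: 3^8/8! = 6561/40320 = 729/4480.

729/4480


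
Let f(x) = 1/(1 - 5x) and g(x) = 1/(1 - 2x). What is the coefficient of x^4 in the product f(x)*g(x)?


The coefficient of x^n in f*g is the Cauchy product: sum_{k=0}^{n} a^k * b^(n-k).
With a=5, b=2, n=4:
sum_{k=0}^{4} 5^k * 2^(4-k)
= 1031

1031


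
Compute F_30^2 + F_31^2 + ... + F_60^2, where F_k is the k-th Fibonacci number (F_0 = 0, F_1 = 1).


There is a standard identity sum_{k=0}^{N} F_k^2 = F_N * F_{N+1} (proved inductively from the telescoping relation F_k^2 = F_k F_{k+1} - F_{k-1} F_k). Then
sum_{k=30}^{60} F_k^2 = F_60 F_61 - F_29 F_30.
Computing: F_60 = 1548008755920, F_61 = 2504730781961, F_29 = 514229, F_30 = 832040.
Sum = 1548008755920 * 2504730781961 - 514229 * 832040 = 3877345181697548528861960.

3877345181697548528861960


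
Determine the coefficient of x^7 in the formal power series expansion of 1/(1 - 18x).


The geometric series identity gives 1/(1 - c x) = sum_{k>=0} c^k x^k, so the coefficient of x^k is c^k.
Here c = 18 and k = 7.
Computing: 18^7 = 612220032

612220032


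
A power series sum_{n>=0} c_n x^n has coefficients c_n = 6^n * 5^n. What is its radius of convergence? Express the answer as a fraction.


By the root test (Cauchy-Hadamard), the radius is R = 1 / limsup_n |c_n|^(1/n).
Here |c_n|^(1/n) = (6^n * 5^n)^(1/n) = 6 * 5 = 30 for all n.
So R = 1/30 = 1/30.

1/30


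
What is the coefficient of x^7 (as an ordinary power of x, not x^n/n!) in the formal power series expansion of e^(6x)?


The exponential series is e^y = sum_{k>=0} y^k / k!. Substituting y = 6x gives
e^(6x) = sum_{k>=0} 6^k x^k / k!.
So the coefficient of x^n is a^n/n! with a = 6, n = 7:
6^7 / 7! = 279936/5040 = 1944/35

1944/35


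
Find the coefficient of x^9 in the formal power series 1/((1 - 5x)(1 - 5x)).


By partial fractions or Cauchy convolution:
The coefficient equals sum_{k=0}^{9} 5^k * 5^(9-k).
= 19531250

19531250


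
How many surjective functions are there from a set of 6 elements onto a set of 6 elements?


By inclusion-exclusion on which target elements are missed, the number of surjections from an n-set onto a k-set is
surj(n, k) = sum_{j=0}^{k} (-1)^j C(k, j) (k - j)^n.
Equivalently surj(n, k) = k! * S(n, k), where S(n, k) is the Stirling number of the second kind.
For n = 6, k = 6:
S(6, 6) = 1, so
surj = 6! * 1 = 720 * 1 = 720.

720


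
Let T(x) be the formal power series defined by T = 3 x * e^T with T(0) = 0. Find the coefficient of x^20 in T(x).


Apply the Lagrange inversion formula: if T = 3 x * phi(T) with phi(t) = e^t, then
[x^n] T = 3^n * (1/n) [t^(n-1)] phi(t)^n = 3^n * (1/n) [t^(n-1)] e^(n t) = 3^n * (1/n) * n^(n-1) / (n-1)! = 3^n * n^(n-1) / n!.
When c = 1 this is the Cayley count of rooted labeled trees on n vertices, divided by n!.
For n = 20: 3^20 * 20^19 / 20! = 3486784401 * 5242880000000000000000000/2432902008176640000 = 17006112000000000000000/2263261.

17006112000000000000000/2263261


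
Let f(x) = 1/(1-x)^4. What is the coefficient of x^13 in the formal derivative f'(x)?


Differentiate: d/dx [ 1/(1-x)^r ] = r / (1-x)^(r+1).
Here r = 4, so f'(x) = 4 / (1-x)^5.
The expansion of 1/(1-x)^(r+1) has coefficient of x^n equal to C(n+r, r).
So the coefficient of x^13 in f'(x) is
4 * C(17, 4) = 4 * 2380 = 9520

9520


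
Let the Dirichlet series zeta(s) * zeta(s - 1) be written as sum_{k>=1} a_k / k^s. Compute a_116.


Convolution gives a_k = sum_{d | k} d * 1 = sum_{d | k} d = sigma(k), the sum of positive divisors of k.
For k = 116, the divisors are 1, 2, 4, 29, 58, 116, so
sigma(116) = 1 + 2 + 4 + 29 + 58 + 116 = 210.

210


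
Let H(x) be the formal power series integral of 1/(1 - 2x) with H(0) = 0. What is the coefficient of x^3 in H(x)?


1/(1 - 2x) = sum_{k>=0} 2^k x^k. Integrating termwise with H(0) = 0:
H(x) = sum_{k>=0} 2^k x^(k+1) / (k+1) = sum_{m>=1} 2^(m-1) x^m / m.
For m = 3: 2^2/3 = 4/3 = 4/3.

4/3


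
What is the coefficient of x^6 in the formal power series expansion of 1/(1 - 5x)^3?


The general identity 1/(1 - c x)^r = sum_{k>=0} c^k C(k + r - 1, r - 1) x^k follows by substituting y = c x into 1/(1 - y)^r = sum_{k>=0} C(k + r - 1, r - 1) y^k.
For c = 5, r = 3, k = 6:
5^6 * C(8, 2) = 15625 * 28 = 437500.

437500


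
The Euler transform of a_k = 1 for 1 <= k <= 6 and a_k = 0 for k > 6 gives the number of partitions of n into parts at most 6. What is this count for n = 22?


Partitions of 22 into parts at most 6:
Using generating function (1-x)^(-1)(1-x^2)^(-1)...(1-x^6)^(-1),
the coefficient of x^22 = 391

391


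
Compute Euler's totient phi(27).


phi(n) counts integers in [1, n] coprime to n. Using the multiplicative formula phi(n) = n * prod_{p | n} (1 - 1/p):
27 = 3^3, so
phi(27) = 27 * (1 - 1/3) = 18.

18


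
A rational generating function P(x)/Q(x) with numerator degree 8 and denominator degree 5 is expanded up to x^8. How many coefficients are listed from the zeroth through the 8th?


Expanding up to x^8 gives the coefficients for x^0, x^1, ..., x^8.
That is 8 + 1 = 9 coefficients in total.

9


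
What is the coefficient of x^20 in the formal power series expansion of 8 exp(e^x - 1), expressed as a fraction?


exp(e^x - 1) is the exponential generating function for the Bell numbers Bell_k: exp(e^x - 1) = sum_{k>=0} Bell_k x^k / k!.
So the coefficient of x^20 in 8 exp(e^x - 1) is 8 Bell_20 / 20!.
Computing: Bell_20 = 51724158235372 and 20! = 2432902008176640000, giving
8 * 51724158235372/2432902008176640000 = 263898766507/1551595668480000.

263898766507/1551595668480000


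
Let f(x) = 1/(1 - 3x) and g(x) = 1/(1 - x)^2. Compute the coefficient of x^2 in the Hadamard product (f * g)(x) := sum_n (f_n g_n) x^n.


f has coefficients f_k = 3^k. For g = 1/(1 - x)^2 the coefficient is g_k = C(k + 1, 1) = k + 1. The Hadamard coefficient is (f * g)_k = 3^k * (k + 1).
For k = 2: 3^2 * 3 = 9 * 3 = 27.

27


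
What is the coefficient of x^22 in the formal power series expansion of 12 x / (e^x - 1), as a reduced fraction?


The exponential generating function for Bernoulli numbers is
x / (e^x - 1) = sum_{k>=0} B_k x^k / k!.
So the coefficient of x^22 in 12 x / (e^x - 1) is 12 B_22 / 22!.
Computing: B_22 = 854513/138, 22! = 1124000727777607680000, giving
12 * 854513/138 / 1124000727777607680000 = 77683/1175091669949317120000.

77683/1175091669949317120000


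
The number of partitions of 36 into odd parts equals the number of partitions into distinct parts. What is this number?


Computing partitions of 36 into odd parts (1, 3, 5, ...):
Using the generating function prod_{k>=0} 1/(1-x^(2k+1)),
the count is 668

668


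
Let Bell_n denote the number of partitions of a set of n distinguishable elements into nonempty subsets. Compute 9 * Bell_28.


Bell_28 can be computed from the Bell triangle or from Dobinski's identity Bell_n = (1/e) * sum_{k>=0} k^n / k!.
Computing Bell_28 = 6160539404599934652455.
Then 9 * 6160539404599934652455 = 55444854641399411872095.

55444854641399411872095


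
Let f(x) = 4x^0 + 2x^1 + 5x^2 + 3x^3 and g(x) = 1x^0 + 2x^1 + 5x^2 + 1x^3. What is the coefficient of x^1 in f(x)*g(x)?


Cauchy product at x^1:
4*2 + 2*1
= 10

10


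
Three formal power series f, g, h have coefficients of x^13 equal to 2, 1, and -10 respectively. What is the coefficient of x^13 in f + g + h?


Series addition is componentwise:
2 + 1 + -10
= -7

-7


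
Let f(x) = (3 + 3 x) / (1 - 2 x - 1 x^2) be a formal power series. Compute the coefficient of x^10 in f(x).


Write f(x) = sum_{k>=0} a_k x^k. Multiplying both sides by 1 - 2 x - 1 x^2 gives
(1 - 2 x - 1 x^2) sum_{k>=0} a_k x^k = 3 + 3 x.
Matching coefficients:
 x^0: a_0 = 3
 x^1: a_1 - 2 a_0 = 3  =>  a_1 = 2*3 + 3 = 9
 x^k (k >= 2): a_k = 2 a_{k-1} + 1 a_{k-2}.
Iterating: a_2 = 21, a_3 = 51, a_4 = 123, a_5 = 297, a_6 = 717, a_7 = 1731, a_8 = 4179, a_9 = 10089, a_10 = 24357.
So the coefficient of x^10 is 24357.

24357


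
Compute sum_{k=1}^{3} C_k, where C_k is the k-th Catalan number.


C_1 through C_3: 1, 2, 5
Sum = 1 + 2 + 5
= 8

8


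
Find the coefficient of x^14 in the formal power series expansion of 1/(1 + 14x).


Write 1/(1 + c x) = 1/(1 - (-c) x) and apply the geometric-series identity
1/(1 - y) = sum_{k>=0} y^k to get 1/(1 + c x) = sum_{k>=0} (-c)^k x^k.
So the coefficient of x^k is (-c)^k = (-1)^k * c^k.
Here c = 14 and k = 14:
(-14)^14 = 1 * 11112006825558016 = 11112006825558016

11112006825558016


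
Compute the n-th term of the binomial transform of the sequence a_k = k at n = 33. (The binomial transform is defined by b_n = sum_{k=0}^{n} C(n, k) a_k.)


With a_k = k, b_n = sum_{k=0}^{n} C(n, k) k. Using k * C(n, k) = n * C(n-1, k-1) gives b_n = n * sum_{k>=1} C(n-1, k-1) = n * 2^(n-1).
For n = 33: 33 * 2^32 = 33 * 4294967296 = 141733920768.

141733920768


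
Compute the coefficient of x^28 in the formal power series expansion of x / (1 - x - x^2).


Let f(x) = sum_{k>=0} a_k x^k. Multiplying f(x) * (1 - x - x^2) = x and matching coefficients gives a_0 = 0, a_1 = 1, and a_k = a_{k-1} + a_{k-2} for k >= 2. These are the Fibonacci numbers F_k.
Iterating from F_0 = 0, F_1 = 1:
F_0=0, F_1=1, F_2=1, F_3=2, F_4=3, F_5=5, F_6=8, F_7=13, F_8=21, F_9=34, ...
F_28 = 317811.

317811


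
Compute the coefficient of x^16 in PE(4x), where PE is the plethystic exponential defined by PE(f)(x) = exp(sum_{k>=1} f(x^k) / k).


With f(x) = 4x, the exponent is sum_{k>=1} 4 x^k / k = 4 * (-ln(1 - x)). Exponentiating:
PE(4x) = exp(-4 ln(1 - x)) = 1/(1 - x)^4.
By the negative binomial expansion, [x^n] 1/(1 - x)^4 = C(n + 3, 3).
For n = 16: C(19, 3) = 969.

969


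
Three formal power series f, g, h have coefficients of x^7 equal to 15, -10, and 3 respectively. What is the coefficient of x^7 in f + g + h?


Series addition is componentwise:
15 + -10 + 3
= 8

8


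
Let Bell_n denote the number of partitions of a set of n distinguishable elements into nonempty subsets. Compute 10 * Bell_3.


Bell_3 can be computed from the Bell triangle or from Dobinski's identity Bell_n = (1/e) * sum_{k>=0} k^n / k!.
Computing Bell_3 = 5.
Then 10 * 5 = 50.

50


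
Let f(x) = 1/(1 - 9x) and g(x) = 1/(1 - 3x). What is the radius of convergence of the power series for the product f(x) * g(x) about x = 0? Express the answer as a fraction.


The radius of 1/(1 - 9x) is 1/9 (nearest singularity at x = 1/9), and the radius of 1/(1 - 3x) is 1/3.
The product f(x)*g(x) = 1/((1 - 9x)(1 - 3x)) has singularities at both 1/9 and 1/3, so its radius of convergence is the distance to the nearest one:
min(1/9, 1/3) = 1/9.

1/9


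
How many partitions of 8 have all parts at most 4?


Using the generating function (1-x)^(-1)(1-x^2)^(-1)...(1-x^4)^(-1),
the coefficient of x^8 counts these restricted partitions.
Result = 15

15


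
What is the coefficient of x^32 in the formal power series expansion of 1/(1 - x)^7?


The negative binomial / multiset identity is
1/(1 - x)^r = sum_{k>=0} C(k + r - 1, r - 1) x^k.
Here r = 7 and k = 32, so the coefficient is
C(32 + 6, 6) = C(38, 6)
= 2760681

2760681


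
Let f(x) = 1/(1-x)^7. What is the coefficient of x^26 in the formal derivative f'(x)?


Differentiate: d/dx [ 1/(1-x)^r ] = r / (1-x)^(r+1).
Here r = 7, so f'(x) = 7 / (1-x)^8.
The expansion of 1/(1-x)^(r+1) has coefficient of x^n equal to C(n+r, r).
So the coefficient of x^26 in f'(x) is
7 * C(33, 7) = 7 * 4272048 = 29904336

29904336


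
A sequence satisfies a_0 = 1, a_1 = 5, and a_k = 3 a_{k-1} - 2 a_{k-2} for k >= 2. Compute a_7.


The characteristic equation is t^2 - 3 t + 2 = 0, with roots r_1 = 2 and r_2 = 1 (so c_1 = r_1 + r_2, c_2 = -r_1 r_2 as required).
One can use the closed form a_n = A r_1^n + B r_2^n, but direct iteration is more reliable:
a_0 = 1, a_1 = 5, a_2 = 13, a_3 = 29, a_4 = 61, a_5 = 125, a_6 = 253, a_7 = 509.
So a_7 = 509.

509


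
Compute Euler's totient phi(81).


phi(n) counts integers in [1, n] coprime to n. Using the multiplicative formula phi(n) = n * prod_{p | n} (1 - 1/p):
81 = 3^4, so
phi(81) = 81 * (1 - 1/3) = 54.

54


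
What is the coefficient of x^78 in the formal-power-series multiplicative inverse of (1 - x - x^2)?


Let the inverse be f(x) = sum_{k>=0} a_k x^k. From f(x) * (1 - x - x^2) = 1 and matching coefficients:
 x^0: a_0 = 1.
 x^1: a_1 - a_0 = 0, so a_1 = 1.
 x^k (k >= 2): a_k - a_{k-1} - a_{k-2} = 0, i.e. a_k = a_{k-1} + a_{k-2}.
This is the Fibonacci-type recurrence shifted so that a_0 = a_1 = 1.
Iterating: a_0=1, a_1=1, a_2=2, a_3=3, a_4=5, a_5=8, a_6=13, a_7=21, a_8=34, a_9=55, ...
a_78 = 14472334024676221.

14472334024676221


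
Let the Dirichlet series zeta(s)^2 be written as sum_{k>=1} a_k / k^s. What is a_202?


The Dirichlet convolution of the constant function 1 with itself gives (1 * 1)(k) = sum_{d | k} 1 = d(k), the number of positive divisors of k.
Since zeta(s) = sum_{k>=1} 1/k^s, we have zeta(s)^2 = sum_{k>=1} d(k)/k^s, so a_k = d(k).
For k = 202: the divisors are 1, 2, 101, 202.
Count = 4.

4


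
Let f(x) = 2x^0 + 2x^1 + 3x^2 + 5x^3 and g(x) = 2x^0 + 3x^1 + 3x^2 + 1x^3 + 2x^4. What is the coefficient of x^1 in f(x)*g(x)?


Cauchy product at x^1:
2*3 + 2*2
= 10

10


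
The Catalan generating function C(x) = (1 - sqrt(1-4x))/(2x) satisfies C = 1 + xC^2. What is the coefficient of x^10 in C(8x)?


Substituting x -> 8x scales the n-th coefficient by 8^n, so [x^10] C(8x) = 8^10 * C_10.
C_10 = C(2*10, 10)/(11) = 184756/11 = 16796.
So 8^10 * 16796 = 1073741824 * 16796 = 18034567675904.

18034567675904


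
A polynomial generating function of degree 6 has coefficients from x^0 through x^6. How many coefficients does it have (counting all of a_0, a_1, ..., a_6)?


A polynomial of degree 6 takes the form a_0 + a_1 x + ... + a_6 x^6.
The number of coefficients is 6 + 1 = 7.

7


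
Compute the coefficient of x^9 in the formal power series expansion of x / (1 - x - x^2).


Let f(x) = sum_{k>=0} a_k x^k. Multiplying f(x) * (1 - x - x^2) = x and matching coefficients gives a_0 = 0, a_1 = 1, and a_k = a_{k-1} + a_{k-2} for k >= 2. These are the Fibonacci numbers F_k.
Iterating from F_0 = 0, F_1 = 1:
F_0=0, F_1=1, F_2=1, F_3=2, F_4=3, F_5=5, F_6=8, F_7=13, F_8=21, F_9=34
F_9 = 34.

34


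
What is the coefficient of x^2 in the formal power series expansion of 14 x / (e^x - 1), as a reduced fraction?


The exponential generating function for Bernoulli numbers is
x / (e^x - 1) = sum_{k>=0} B_k x^k / k!.
So the coefficient of x^2 in 14 x / (e^x - 1) is 14 B_2 / 2!.
Computing: B_2 = 1/6, 2! = 2, giving
14 * 1/6 / 2 = 7/6.

7/6


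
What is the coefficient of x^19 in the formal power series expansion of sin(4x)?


The Maclaurin series is sin(t) = sum_{k>=0} (-1)^k t^(2k+1) / (2k+1)!, so substituting t = 4x, only odd powers of x are nonzero, with coefficient of x^(2k+1) equal to (-1)^k 4^(2k+1) / (2k+1)!.
Write 19 = 2*9 + 1, giving the coefficient (-1)^9 * 4^19 / 19! = -274877906944/121645100408832000 = -4194304/1856156927625.

-4194304/1856156927625


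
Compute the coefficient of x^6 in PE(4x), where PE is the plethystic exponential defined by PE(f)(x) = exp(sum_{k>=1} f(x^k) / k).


With f(x) = 4x, the exponent is sum_{k>=1} 4 x^k / k = 4 * (-ln(1 - x)). Exponentiating:
PE(4x) = exp(-4 ln(1 - x)) = 1/(1 - x)^4.
By the negative binomial expansion, [x^n] 1/(1 - x)^4 = C(n + 3, 3).
For n = 6: C(9, 3) = 84.

84


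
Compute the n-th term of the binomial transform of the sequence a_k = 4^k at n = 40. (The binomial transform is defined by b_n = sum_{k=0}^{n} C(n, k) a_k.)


With a_k = 4^k, b_n = sum_{k=0}^{n} C(n, k) 4^k = (1 + 4)^n by the binomial theorem.
For n = 40: (1 + 4)^40 = 5^40 = 9094947017729282379150390625.

9094947017729282379150390625


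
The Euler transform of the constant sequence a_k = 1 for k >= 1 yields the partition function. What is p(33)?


The Euler transform converts the sequence a_k = 1 into the number of integer partitions.
Using the recurrence or dynamic programming:
p(33) = 10143

10143


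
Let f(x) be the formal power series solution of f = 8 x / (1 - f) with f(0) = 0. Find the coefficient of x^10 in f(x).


Apply Lagrange inversion: f = 8 x * phi(f) with phi(t) = 1/(1 - t), so
[x^n] f = 8^n * (1/n) [t^(n-1)] phi(t)^n = 8^n * (1/n) [t^(n-1)] (1 - t)^(-n) = 8^n * (1/n) C(2n - 2, n - 1) = 8^n * C_{n-1}.
For n = 10: C_9 = C(18, 9) / 10 = 48620/10 = 4862.
With the 8^10 = 1073741824 factor, the coefficient is 1073741824 * 4862 = 5220532748288.

5220532748288


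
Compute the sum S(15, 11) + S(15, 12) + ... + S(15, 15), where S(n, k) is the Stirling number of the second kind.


By definition, S(n, k) counts partitions of an n-set into exactly k nonempty blocks.
Computing row n = 15 for k = 11..15:
S(15, k): 1479478, 106470, 4550, 105, 1
Sum = 1590604.

1590604


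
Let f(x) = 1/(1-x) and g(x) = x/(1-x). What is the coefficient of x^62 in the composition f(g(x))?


First simplify the composition: f(g(x)) = 1/(1 - x/(1-x)) = (1-x)/((1-x) - x) = (1-x)/(1-2x).
Now extract the coefficient. Write (1-x)/(1-2x) = 1/(1-2x) - x/(1-2x).
The coefficient of x^n in 1/(1-2x) is 2^n, and in x/(1-2x) is 2^(n-1) (for n >= 1).
So the coefficient of x^62 is 2^62 - 2^61 = 4611686018427387904 - 2305843009213693952 = 2305843009213693952.

2305843009213693952


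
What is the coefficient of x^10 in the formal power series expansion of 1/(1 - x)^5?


The expansion 1/(1 - x)^r = sum_{k>=0} C(k + r - 1, r - 1) x^k follows from the multiset / negative-binomial theorem (or from repeated differentiation of the geometric series).
For r = 5 and k = 10:
C(14, 4) = 87178291200 / (24 * 3628800) = 1001.

1001


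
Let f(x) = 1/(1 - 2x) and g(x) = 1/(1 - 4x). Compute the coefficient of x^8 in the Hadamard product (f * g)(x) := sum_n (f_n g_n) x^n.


f has coefficients f_k = 2^k and g has coefficients g_k = 4^k, so the Hadamard product has coefficient (f*g)_k = 2^k * 4^k = 8^k.
For k = 8: 8^8 = 16777216.

16777216


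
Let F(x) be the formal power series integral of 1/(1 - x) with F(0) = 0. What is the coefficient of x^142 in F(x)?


1/(1 - x) = sum_{k>=0} x^k. Integrating termwise and using F(0) = 0 gives
F(x) = sum_{k>=0} x^(k+1) / (k+1) = sum_{m>=1} x^m / m = -ln(1 - x).
So the coefficient of x^142 is 1/142 = 1/142.

1/142


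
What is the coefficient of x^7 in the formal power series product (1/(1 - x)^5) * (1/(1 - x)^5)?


Combine the factors: (1/(1 - x)^5) * (1/(1 - x)^5) = 1/(1 - x)^10.
Then use 1/(1 - x)^r = sum_{k>=0} C(k + r - 1, r - 1) x^k with r = 10 and k = 7:
C(16, 9) = 11440.

11440


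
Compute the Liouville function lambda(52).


The Liouville function is lambda(k) = (-1)^Omega(k), where Omega(k) counts the prime factors of k with multiplicity.
Factoring: 52 = 2 * 2 * 13, so Omega(52) = 3.
lambda(52) = (-1)^3 = -1.

-1


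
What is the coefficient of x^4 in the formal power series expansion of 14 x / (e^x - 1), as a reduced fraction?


The exponential generating function for Bernoulli numbers is
x / (e^x - 1) = sum_{k>=0} B_k x^k / k!.
So the coefficient of x^4 in 14 x / (e^x - 1) is 14 B_4 / 4!.
Computing: B_4 = -1/30, 4! = 24, giving
14 * -1/30 / 24 = -7/360.

-7/360


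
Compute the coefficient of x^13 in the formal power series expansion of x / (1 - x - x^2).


Let f(x) = sum_{k>=0} a_k x^k. Multiplying f(x) * (1 - x - x^2) = x and matching coefficients gives a_0 = 0, a_1 = 1, and a_k = a_{k-1} + a_{k-2} for k >= 2. These are the Fibonacci numbers F_k.
Iterating from F_0 = 0, F_1 = 1:
F_0=0, F_1=1, F_2=1, F_3=2, F_4=3, F_5=5, F_6=8, F_7=13, F_8=21, F_9=34, ...
F_13 = 233.

233


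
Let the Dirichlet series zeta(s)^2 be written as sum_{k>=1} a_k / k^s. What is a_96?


The Dirichlet convolution of the constant function 1 with itself gives (1 * 1)(k) = sum_{d | k} 1 = d(k), the number of positive divisors of k.
Since zeta(s) = sum_{k>=1} 1/k^s, we have zeta(s)^2 = sum_{k>=1} d(k)/k^s, so a_k = d(k).
For k = 96: the divisors are 1, 2, 3, 4, 6, 8, 12, 16, 24, 32, 48, 96.
Count = 12.

12


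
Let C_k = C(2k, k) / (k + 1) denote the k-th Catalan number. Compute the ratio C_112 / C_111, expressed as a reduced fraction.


Using C_k = (2k)! / (k! (k+1)!), the ratio C_{k+1}/C_k simplifies to
C_{k+1}/C_k = [(2k+2)! / ((k+1)! (k+2)!)] * [k! (k+1)! / (2k)!]
 = (2k+2)(2k+1) / ((k+1)(k+2)) = 2(2k+1) / (k+2).
For k = 111: 2(2*111 + 1) / (111 + 2) = 446/113 = 446/113.

446/113


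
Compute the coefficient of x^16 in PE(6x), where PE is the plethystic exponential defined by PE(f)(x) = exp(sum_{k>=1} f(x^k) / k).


With f(x) = 6x, the exponent is sum_{k>=1} 6 x^k / k = 6 * (-ln(1 - x)). Exponentiating:
PE(6x) = exp(-6 ln(1 - x)) = 1/(1 - x)^6.
By the negative binomial expansion, [x^n] 1/(1 - x)^6 = C(n + 5, 5).
For n = 16: C(21, 5) = 20349.

20349


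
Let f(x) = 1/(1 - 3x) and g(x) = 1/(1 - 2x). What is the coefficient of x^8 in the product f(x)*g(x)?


The coefficient of x^n in f*g is the Cauchy product: sum_{k=0}^{n} a^k * b^(n-k).
With a=3, b=2, n=8:
sum_{k=0}^{8} 3^k * 2^(8-k)
= 19171

19171


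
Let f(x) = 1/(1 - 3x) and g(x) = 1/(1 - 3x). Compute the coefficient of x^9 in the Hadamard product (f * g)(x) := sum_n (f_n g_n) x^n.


f has coefficients f_k = 3^k and g has coefficients g_k = 3^k, so the Hadamard product has coefficient (f*g)_k = 3^k * 3^k = 9^k.
For k = 9: 9^9 = 387420489.

387420489


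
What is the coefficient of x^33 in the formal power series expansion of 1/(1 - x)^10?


The negative binomial / multiset identity is
1/(1 - x)^r = sum_{k>=0} C(k + r - 1, r - 1) x^k.
Here r = 10 and k = 33, so the coefficient is
C(33 + 9, 9) = C(42, 9)
= 445891810

445891810


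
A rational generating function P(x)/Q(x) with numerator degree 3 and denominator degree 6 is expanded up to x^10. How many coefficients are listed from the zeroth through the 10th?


Expanding up to x^10 gives the coefficients for x^0, x^1, ..., x^10.
That is 10 + 1 = 11 coefficients in total.

11


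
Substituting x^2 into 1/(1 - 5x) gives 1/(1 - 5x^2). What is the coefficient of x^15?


Since 1/(1 - 5x^2) only has even powers of x,
the coefficient of x^15 (odd) is 0.

0


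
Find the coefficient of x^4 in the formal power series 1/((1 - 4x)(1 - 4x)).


By partial fractions or Cauchy convolution:
The coefficient equals sum_{k=0}^{4} 4^k * 4^(4-k).
= 1280

1280


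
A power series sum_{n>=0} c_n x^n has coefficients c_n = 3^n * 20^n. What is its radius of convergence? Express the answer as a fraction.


By the root test (Cauchy-Hadamard), the radius is R = 1 / limsup_n |c_n|^(1/n).
Here |c_n|^(1/n) = (3^n * 20^n)^(1/n) = 3 * 20 = 60 for all n.
So R = 1/60 = 1/60.

1/60


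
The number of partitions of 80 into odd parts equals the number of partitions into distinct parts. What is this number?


Computing partitions of 80 into odd parts (1, 3, 5, ...):
Using the generating function prod_{k>=0} 1/(1-x^(2k+1)),
the count is 77312

77312


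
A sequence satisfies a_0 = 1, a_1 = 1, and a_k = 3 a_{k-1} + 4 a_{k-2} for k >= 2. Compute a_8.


The characteristic equation is t^2 - 3 t - 4 = 0, with roots r_1 = 4 and r_2 = -1 (so c_1 = r_1 + r_2, c_2 = -r_1 r_2 as required).
One can use the closed form a_n = A r_1^n + B r_2^n, but direct iteration is more reliable:
a_0 = 1, a_1 = 1, a_2 = 7, a_3 = 25, a_4 = 103, a_5 = 409, a_6 = 1639, a_7 = 6553, a_8 = 26215.
So a_8 = 26215.

26215


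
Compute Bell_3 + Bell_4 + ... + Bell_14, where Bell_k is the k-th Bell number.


Recall Bell_k counts set partitions of a k-set (with Bell_0 = 1 by convention).
Bell_3 through Bell_14: 5, 15, 52, 203, 877, 4140, 21147, 115975, 678570, 4213597, 27644437, 190899322
Sum = 5 + 15 + 52 + 203 + 877 + 4140 + 21147 + 115975 + 678570 + 4213597 + 27644437 + 190899322 = 223578340.

223578340
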